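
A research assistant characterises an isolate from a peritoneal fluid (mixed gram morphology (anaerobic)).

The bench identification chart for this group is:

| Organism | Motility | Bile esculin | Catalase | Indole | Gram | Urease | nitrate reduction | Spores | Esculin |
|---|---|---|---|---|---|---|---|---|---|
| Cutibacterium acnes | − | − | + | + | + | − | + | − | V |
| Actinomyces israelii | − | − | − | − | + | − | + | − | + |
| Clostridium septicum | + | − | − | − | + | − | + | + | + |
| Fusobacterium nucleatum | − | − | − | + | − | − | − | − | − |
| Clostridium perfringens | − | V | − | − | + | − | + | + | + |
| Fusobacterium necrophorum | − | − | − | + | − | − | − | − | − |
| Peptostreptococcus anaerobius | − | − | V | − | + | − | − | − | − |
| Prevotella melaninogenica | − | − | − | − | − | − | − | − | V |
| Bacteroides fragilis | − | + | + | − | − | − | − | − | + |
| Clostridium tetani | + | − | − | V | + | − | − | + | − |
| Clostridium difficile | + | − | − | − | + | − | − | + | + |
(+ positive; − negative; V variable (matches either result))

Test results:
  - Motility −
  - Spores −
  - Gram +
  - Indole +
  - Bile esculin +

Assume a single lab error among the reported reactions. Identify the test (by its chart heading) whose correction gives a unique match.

As reported, no row in the chart matches all 5 reactions.
Reversing Spores → still no organism matches.
Reversing Bile esculin (to −) → unique match: Cutibacterium acnes.
Reversing Gram → still no organism matches.
Reversing Indole → still no organism matches.
Reversing Motility → still no organism matches.

Bile esculin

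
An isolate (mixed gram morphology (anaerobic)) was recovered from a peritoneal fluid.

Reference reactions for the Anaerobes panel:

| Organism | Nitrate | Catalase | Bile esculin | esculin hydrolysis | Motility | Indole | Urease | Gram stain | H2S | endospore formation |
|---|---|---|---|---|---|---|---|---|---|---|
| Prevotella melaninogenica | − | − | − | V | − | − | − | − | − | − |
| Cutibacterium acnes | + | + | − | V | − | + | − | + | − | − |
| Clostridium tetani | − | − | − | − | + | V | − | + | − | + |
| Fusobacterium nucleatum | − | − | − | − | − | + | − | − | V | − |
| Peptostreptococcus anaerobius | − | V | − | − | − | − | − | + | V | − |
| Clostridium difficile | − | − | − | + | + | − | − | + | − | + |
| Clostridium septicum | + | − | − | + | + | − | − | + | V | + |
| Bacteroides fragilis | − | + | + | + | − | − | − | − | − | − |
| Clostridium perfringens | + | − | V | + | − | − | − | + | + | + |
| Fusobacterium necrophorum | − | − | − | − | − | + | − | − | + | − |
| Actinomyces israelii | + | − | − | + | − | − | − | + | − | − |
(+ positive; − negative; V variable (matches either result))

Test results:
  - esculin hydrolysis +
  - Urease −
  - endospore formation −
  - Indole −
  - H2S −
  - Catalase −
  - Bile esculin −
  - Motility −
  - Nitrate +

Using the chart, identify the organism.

Actinomyces israelii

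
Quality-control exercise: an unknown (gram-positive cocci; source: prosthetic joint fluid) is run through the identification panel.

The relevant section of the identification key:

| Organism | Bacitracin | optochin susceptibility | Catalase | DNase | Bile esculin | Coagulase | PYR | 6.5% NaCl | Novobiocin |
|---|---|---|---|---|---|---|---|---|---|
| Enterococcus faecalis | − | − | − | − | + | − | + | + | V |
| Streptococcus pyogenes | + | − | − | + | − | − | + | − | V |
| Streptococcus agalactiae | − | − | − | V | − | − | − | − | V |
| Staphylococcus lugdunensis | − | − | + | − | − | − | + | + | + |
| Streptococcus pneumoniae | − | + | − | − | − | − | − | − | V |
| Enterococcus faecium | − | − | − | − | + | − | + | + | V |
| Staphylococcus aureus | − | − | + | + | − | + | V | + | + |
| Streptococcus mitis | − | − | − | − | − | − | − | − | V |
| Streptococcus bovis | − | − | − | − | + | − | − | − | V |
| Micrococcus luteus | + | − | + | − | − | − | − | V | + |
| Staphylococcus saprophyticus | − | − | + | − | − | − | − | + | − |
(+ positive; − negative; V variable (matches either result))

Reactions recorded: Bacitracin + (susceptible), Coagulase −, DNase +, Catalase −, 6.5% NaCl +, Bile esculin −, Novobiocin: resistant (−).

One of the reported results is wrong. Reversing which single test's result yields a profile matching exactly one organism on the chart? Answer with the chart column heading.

As reported, no row in the chart matches all 7 reactions.
Reversing Bile esculin → still no organism matches.
Reversing Coagulase → still no organism matches.
Reversing Catalase → still no organism matches.
Reversing Bacitracin → still no organism matches.
Reversing 6.5% NaCl (to −) → unique match: Streptococcus pyogenes.
Reversing Novobiocin → still no organism matches.
Reversing DNase → still no organism matches.

6.5% NaCl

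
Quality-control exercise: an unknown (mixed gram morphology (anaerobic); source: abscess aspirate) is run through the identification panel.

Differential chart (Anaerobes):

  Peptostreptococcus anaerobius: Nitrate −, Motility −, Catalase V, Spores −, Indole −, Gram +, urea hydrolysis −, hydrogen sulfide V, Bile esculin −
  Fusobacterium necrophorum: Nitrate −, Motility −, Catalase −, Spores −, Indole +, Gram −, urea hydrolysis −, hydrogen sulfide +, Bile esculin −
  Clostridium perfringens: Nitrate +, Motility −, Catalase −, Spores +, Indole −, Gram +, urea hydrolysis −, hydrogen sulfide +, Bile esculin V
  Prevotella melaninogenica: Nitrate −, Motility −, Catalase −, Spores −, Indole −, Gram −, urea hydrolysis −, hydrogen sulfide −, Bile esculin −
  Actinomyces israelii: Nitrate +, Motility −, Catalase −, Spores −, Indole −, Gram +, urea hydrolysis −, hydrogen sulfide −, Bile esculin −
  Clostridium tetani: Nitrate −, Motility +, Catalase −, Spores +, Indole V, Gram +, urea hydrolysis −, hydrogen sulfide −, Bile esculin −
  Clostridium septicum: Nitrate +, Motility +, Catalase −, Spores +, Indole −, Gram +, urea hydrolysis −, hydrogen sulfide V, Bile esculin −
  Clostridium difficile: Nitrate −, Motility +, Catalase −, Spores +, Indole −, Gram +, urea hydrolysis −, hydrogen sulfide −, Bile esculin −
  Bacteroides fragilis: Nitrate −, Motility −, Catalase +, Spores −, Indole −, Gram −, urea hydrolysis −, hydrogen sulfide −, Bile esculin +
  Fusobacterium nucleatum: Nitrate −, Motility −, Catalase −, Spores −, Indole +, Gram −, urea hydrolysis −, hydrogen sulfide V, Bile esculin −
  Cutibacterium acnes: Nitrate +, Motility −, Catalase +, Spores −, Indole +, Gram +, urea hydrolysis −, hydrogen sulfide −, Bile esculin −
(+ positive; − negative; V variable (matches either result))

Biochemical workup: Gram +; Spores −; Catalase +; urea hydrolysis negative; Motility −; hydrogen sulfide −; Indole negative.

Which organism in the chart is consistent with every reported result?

Peptostreptococcus anaerobius

Indole −: excludes Fusobacterium necrophorum, Fusobacterium nucleatum, Cutibacterium acnes — 8 left.
urea hydrolysis −: all 8 remaining candidates are consistent.
Spores −: excludes Clostridium perfringens, Clostridium tetani, Clostridium septicum, Clostridium difficile — 4 left.
Catalase +: excludes Prevotella melaninogenica, Actinomyces israelii — 2 left.
hydrogen sulfide −: all 2 remaining candidates are consistent.
Motility −: all 2 remaining candidates are consistent.
Gram +: excludes Bacteroides fragilis — 1 left.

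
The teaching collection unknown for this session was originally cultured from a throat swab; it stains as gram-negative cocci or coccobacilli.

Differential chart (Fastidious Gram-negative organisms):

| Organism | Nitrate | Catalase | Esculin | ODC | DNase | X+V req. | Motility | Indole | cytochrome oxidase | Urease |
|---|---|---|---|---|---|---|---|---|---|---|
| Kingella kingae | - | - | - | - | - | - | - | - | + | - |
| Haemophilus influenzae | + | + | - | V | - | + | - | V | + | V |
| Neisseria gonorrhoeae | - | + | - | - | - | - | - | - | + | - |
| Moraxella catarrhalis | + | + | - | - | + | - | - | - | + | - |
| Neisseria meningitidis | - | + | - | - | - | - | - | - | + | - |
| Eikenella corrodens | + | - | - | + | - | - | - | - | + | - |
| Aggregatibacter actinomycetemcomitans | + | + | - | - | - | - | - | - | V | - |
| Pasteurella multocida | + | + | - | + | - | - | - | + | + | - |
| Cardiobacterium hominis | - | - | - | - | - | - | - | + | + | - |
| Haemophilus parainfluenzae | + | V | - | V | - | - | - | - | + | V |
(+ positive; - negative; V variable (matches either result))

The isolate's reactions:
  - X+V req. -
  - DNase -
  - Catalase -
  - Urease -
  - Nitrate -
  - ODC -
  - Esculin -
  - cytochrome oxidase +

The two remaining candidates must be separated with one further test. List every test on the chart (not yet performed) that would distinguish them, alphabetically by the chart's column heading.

Urease -: all 10 remaining candidates are consistent.
X+V req. -: excludes Haemophilus influenzae — 9 left.
ODC -: excludes Eikenella corrodens, Pasteurella multocida — 7 left.
DNase -: excludes Moraxella catarrhalis — 6 left.
Esculin -: all 6 remaining candidates are consistent.
Catalase -: excludes Neisseria gonorrhoeae, Neisseria meningitidis, Aggregatibacter actinomycetemcomitans — 3 left.
cytochrome oxidase +: all 3 remaining candidates are consistent.
Nitrate -: excludes Haemophilus parainfluenzae — 2 left.
Two candidates remain: Cardiobacterium hominis and Kingella kingae.
  Motility: - vs - — same for both, does not separate.
  Indole: Cardiobacterium hominis +, Kingella kingae - — discriminates.

Indole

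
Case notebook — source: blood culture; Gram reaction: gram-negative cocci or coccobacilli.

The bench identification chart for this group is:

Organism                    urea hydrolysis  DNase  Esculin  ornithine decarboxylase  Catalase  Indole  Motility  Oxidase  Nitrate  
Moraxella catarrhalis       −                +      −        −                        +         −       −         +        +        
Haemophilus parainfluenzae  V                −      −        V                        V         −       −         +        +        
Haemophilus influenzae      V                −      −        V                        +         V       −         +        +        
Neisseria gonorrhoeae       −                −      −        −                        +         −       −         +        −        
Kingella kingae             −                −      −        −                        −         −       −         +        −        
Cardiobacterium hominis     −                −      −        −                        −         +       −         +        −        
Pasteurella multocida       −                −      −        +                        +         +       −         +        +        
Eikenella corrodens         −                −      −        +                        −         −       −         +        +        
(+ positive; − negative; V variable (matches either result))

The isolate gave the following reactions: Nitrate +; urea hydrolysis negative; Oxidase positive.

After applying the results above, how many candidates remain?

Nitrate +: excludes Neisseria gonorrhoeae, Kingella kingae, Cardiobacterium hominis — 5 left.
Oxidase +: all 5 remaining candidates are consistent.
urea hydrolysis −: all 5 remaining candidates are consistent.
Still consistent: Eikenella corrodens, Haemophilus influenzae, Haemophilus parainfluenzae, Moraxella catarrhalis, Pasteurella multocida.

5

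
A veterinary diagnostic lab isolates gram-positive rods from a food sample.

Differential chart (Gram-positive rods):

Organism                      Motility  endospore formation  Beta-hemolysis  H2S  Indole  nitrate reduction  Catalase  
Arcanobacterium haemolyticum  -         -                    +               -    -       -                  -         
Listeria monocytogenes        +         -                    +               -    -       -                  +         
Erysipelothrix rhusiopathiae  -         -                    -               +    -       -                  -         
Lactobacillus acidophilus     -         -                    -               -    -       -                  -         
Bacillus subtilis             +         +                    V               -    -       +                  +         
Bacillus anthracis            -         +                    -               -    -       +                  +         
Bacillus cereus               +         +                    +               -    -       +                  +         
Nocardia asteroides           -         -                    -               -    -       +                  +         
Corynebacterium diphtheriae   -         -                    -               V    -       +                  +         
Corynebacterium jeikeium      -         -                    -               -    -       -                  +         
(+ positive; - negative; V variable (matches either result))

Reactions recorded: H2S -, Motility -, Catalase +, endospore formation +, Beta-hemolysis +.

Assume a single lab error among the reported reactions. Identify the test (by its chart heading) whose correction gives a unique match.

Beta-hemolysis

As reported, no row in the chart matches all 5 reactions.
Reversing Beta-hemolysis (to -) → unique match: Bacillus anthracis.
Reversing Catalase → still no organism matches.
Reversing endospore formation → still no organism matches.
Reversing Motility → 2 organisms match (not unique).
Reversing H2S → still no organism matches.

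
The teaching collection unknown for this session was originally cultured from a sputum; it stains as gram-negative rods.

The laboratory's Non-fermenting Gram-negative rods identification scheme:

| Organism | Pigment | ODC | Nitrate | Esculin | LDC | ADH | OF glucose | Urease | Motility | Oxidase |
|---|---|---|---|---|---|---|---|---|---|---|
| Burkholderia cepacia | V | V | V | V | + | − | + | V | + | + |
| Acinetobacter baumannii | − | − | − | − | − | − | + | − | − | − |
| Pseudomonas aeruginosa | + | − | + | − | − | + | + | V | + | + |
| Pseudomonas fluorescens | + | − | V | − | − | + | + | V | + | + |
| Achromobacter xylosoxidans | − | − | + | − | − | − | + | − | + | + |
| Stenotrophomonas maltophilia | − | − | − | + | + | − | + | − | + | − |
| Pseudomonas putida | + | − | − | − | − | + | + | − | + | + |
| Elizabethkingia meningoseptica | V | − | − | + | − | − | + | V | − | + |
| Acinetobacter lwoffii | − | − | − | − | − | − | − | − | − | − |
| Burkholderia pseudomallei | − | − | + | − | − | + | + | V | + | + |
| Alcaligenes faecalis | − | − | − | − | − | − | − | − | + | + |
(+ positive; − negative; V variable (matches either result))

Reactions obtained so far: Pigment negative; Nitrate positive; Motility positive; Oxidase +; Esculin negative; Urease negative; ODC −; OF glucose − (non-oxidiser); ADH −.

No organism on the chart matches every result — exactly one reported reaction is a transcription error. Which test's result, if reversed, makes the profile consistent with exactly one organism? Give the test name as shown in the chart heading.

Nitrate

As reported, no row in the chart matches all 9 reactions.
Reversing ODC → still no organism matches.
Reversing OF glucose → 2 organisms match (not unique).
Reversing Motility → still no organism matches.
Reversing Oxidase → still no organism matches.
Reversing Nitrate (to −) → unique match: Alcaligenes faecalis.
Reversing Esculin → still no organism matches.
Reversing Urease → still no organism matches.
Reversing Pigment → still no organism matches.
Reversing ADH → still no organism matches.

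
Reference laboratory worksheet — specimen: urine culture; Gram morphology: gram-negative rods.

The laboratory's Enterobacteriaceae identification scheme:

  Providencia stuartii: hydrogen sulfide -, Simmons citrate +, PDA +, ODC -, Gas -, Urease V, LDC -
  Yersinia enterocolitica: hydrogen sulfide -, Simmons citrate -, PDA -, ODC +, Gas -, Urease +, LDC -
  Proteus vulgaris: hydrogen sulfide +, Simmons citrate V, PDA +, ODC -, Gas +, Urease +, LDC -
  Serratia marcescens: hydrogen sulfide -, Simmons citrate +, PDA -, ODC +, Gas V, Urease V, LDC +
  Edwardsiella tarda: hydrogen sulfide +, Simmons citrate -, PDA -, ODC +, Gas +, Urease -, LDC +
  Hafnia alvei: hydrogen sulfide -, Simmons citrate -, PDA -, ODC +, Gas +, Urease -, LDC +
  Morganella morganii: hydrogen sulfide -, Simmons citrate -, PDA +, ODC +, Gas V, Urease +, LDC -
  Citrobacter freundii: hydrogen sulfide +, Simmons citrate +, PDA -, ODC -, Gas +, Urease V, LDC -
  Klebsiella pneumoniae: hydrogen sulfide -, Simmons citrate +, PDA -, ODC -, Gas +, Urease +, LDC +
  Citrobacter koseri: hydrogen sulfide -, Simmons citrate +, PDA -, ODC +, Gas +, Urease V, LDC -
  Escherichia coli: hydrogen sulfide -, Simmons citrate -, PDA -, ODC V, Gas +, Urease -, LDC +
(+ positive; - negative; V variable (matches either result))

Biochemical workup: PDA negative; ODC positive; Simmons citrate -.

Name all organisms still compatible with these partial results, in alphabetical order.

ODC +: excludes Providencia stuartii, Proteus vulgaris, Citrobacter freundii, Klebsiella pneumoniae — 7 left.
PDA -: excludes Morganella morganii — 6 left.
Simmons citrate -: excludes Serratia marcescens, Citrobacter koseri — 4 left.

Edwardsiella tarda, Escherichia coli, Hafnia alvei, Yersinia enterocolitica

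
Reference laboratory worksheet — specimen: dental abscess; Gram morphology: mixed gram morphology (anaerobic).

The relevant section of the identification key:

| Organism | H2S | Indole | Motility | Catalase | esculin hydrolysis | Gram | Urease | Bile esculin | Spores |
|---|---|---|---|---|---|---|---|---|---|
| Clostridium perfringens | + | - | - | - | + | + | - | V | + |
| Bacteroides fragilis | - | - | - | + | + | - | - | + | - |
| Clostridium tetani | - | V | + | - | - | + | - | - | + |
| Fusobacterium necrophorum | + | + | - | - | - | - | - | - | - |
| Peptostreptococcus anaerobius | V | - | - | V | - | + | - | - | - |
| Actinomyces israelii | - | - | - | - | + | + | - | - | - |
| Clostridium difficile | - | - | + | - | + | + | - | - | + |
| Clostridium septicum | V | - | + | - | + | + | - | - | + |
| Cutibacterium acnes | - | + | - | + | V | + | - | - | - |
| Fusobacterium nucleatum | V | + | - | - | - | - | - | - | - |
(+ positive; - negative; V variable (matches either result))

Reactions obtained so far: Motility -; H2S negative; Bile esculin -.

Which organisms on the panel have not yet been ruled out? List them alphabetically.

Actinomyces israelii, Cutibacterium acnes, Fusobacterium nucleatum, Peptostreptococcus anaerobius

Motility -: excludes Clostridium tetani, Clostridium difficile, Clostridium septicum — 7 left.
H2S -: excludes Clostridium perfringens, Fusobacterium necrophorum — 5 left.
Bile esculin -: excludes Bacteroides fragilis — 4 left.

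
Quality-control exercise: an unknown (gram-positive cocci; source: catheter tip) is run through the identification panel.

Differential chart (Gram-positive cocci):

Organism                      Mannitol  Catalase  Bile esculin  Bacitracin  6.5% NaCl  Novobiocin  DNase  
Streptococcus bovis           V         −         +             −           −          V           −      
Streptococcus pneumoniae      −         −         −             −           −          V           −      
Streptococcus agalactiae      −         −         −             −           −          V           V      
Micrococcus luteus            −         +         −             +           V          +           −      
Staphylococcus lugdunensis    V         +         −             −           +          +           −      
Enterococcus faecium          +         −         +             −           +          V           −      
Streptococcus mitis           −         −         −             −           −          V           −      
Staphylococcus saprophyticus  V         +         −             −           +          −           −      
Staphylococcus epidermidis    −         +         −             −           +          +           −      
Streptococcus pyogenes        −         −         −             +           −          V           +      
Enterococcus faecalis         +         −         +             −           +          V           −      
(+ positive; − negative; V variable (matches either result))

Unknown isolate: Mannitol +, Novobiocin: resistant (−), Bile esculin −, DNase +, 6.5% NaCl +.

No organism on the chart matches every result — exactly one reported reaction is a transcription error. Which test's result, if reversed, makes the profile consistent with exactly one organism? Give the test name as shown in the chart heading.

As reported, no row in the chart matches all 5 reactions.
Reversing DNase (to −) → unique match: Staphylococcus saprophyticus.
Reversing Mannitol → still no organism matches.
Reversing 6.5% NaCl → still no organism matches.
Reversing Novobiocin → still no organism matches.
Reversing Bile esculin → still no organism matches.

DNase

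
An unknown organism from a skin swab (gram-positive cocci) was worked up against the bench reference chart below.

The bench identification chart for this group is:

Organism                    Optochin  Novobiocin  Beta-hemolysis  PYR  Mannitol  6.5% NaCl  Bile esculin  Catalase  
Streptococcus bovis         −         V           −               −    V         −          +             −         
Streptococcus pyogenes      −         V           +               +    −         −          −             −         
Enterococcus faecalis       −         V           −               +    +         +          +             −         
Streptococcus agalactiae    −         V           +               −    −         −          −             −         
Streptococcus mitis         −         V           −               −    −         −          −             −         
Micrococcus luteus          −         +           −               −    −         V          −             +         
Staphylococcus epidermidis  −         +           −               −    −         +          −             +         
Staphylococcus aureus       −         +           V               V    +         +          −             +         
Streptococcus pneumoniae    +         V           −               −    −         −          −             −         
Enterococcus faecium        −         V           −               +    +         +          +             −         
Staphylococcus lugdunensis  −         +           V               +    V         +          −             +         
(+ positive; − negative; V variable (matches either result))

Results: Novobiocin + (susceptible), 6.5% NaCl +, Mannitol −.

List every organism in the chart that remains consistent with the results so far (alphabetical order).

Mannitol −: excludes Enterococcus faecalis, Staphylococcus aureus, Enterococcus faecium — 8 left.
6.5% NaCl +: excludes 5 organisms — 3 left.
Novobiocin +: all 3 remaining candidates are consistent.

Micrococcus luteus, Staphylococcus epidermidis, Staphylococcus lugdunensis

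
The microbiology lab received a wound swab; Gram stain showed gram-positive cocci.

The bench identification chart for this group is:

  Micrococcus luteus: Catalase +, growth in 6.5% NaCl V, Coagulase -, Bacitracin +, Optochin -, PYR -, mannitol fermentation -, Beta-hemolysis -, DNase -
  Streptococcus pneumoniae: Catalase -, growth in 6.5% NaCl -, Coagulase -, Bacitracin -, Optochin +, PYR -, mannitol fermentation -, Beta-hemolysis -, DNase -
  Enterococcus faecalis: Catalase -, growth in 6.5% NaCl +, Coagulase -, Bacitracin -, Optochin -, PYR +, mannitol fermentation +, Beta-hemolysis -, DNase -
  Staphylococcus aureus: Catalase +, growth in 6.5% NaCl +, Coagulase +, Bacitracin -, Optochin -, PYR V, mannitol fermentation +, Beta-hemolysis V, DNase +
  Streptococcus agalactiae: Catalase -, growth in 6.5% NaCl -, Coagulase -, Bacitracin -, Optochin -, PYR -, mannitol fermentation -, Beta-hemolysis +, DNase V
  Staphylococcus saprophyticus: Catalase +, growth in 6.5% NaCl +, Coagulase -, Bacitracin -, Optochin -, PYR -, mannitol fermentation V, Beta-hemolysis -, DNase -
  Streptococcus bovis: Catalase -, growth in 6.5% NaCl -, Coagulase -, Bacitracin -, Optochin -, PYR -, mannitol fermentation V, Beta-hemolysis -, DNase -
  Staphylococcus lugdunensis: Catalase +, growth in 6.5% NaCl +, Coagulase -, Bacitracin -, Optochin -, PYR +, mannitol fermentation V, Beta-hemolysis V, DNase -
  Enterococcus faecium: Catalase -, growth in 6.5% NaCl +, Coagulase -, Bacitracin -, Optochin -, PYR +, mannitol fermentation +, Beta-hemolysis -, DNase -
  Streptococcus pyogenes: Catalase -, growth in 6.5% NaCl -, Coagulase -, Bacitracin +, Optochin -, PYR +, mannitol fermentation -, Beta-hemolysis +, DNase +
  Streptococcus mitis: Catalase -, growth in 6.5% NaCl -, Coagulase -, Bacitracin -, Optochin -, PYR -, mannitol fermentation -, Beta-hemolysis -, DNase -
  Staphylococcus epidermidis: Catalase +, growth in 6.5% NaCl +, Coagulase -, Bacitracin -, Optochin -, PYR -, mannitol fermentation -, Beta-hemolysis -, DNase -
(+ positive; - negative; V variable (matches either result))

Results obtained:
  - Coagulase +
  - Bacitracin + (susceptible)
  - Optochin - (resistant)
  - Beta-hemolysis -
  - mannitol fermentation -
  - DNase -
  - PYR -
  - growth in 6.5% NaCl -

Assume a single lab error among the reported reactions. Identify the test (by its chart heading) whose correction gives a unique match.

Coagulase

As reported, no row in the chart matches all 8 reactions.
Reversing Bacitracin → still no organism matches.
Reversing Optochin → still no organism matches.
Reversing mannitol fermentation → still no organism matches.
Reversing growth in 6.5% NaCl → still no organism matches.
Reversing Beta-hemolysis → still no organism matches.
Reversing Coagulase (to -) → unique match: Micrococcus luteus.
Reversing PYR → still no organism matches.
Reversing DNase → still no organism matches.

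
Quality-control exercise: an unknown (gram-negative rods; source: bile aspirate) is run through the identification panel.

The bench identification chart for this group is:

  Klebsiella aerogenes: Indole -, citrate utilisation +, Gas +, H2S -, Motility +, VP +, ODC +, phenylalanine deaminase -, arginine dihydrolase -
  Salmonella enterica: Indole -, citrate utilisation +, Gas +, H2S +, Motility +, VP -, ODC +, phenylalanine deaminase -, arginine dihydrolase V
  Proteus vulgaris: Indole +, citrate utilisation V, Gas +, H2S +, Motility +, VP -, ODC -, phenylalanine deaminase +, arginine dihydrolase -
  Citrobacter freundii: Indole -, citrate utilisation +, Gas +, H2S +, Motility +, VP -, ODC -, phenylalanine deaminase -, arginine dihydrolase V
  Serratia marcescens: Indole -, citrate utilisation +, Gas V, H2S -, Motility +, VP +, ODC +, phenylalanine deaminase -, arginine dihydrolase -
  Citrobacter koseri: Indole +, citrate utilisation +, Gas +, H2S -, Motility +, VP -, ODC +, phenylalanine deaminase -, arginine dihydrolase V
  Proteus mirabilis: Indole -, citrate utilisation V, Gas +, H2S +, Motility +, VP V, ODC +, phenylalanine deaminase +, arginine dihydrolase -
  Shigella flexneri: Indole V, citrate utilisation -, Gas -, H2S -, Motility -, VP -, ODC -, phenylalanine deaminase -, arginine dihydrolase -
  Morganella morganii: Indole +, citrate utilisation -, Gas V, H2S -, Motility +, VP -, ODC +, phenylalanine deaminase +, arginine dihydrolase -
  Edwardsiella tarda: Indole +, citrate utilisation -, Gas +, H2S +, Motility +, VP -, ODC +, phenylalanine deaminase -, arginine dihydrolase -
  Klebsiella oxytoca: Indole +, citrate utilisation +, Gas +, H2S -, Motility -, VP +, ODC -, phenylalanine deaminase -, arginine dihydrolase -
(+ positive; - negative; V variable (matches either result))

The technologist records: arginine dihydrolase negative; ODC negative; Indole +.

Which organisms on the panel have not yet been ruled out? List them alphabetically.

ODC -: excludes 7 organisms — 4 left.
Indole +: excludes Citrobacter freundii — 3 left.
arginine dihydrolase -: all 3 remaining candidates are consistent.

Klebsiella oxytoca, Proteus vulgaris, Shigella flexneri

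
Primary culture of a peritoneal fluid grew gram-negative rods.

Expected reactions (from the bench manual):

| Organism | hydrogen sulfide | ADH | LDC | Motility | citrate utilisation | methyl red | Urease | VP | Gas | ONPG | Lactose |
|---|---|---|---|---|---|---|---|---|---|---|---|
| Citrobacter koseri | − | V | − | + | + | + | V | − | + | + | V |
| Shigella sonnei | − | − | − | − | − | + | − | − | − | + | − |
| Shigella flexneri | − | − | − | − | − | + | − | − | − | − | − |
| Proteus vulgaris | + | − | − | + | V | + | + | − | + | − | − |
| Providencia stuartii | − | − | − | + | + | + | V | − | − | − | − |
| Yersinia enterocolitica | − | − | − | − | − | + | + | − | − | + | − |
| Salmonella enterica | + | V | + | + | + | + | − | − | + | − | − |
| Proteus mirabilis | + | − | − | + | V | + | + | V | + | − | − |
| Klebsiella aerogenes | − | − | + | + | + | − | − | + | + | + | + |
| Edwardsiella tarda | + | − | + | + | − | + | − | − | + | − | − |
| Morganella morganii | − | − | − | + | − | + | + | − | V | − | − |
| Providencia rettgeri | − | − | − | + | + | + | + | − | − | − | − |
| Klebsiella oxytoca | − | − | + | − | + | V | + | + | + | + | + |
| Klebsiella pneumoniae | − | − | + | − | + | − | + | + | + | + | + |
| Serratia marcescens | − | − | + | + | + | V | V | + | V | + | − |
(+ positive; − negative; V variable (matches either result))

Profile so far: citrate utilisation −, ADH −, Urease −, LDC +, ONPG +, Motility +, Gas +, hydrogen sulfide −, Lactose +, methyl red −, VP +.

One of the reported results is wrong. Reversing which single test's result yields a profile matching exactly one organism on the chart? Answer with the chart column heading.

citrate utilisation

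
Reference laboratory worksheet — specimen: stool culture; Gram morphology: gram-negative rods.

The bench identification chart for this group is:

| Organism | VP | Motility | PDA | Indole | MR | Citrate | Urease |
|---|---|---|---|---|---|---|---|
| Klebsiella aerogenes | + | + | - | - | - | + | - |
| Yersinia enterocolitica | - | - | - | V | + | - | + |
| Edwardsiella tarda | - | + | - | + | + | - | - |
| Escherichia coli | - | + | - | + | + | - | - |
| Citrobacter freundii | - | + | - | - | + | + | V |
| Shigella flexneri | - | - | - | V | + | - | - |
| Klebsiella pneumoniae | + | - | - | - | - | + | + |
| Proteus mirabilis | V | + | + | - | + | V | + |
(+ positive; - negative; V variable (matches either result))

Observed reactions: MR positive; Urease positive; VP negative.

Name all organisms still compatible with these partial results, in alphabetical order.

Citrobacter freundii, Proteus mirabilis, Yersinia enterocolitica

MR +: excludes Klebsiella aerogenes, Klebsiella pneumoniae — 6 left.
Urease +: excludes Edwardsiella tarda, Escherichia coli, Shigella flexneri — 3 left.
VP -: all 3 remaining candidates are consistent.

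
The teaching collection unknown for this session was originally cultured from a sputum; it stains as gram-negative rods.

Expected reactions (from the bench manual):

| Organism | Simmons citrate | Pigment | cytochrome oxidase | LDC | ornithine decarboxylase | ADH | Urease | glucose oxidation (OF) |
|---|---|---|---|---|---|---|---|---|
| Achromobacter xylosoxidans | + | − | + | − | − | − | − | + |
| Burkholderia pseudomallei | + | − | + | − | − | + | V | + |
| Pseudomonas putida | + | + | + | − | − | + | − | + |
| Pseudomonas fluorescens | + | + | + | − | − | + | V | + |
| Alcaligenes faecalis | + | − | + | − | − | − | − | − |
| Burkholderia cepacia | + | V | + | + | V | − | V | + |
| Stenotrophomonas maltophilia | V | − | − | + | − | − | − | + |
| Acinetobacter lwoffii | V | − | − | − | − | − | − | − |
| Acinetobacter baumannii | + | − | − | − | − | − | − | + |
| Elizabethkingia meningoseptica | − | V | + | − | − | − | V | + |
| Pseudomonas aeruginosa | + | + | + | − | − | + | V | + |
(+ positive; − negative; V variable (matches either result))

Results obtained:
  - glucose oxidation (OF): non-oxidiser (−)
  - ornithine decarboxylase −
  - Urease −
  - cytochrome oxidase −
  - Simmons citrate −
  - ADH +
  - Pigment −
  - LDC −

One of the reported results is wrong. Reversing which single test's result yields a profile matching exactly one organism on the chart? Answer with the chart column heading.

As reported, no row in the chart matches all 8 reactions.
Reversing Pigment → still no organism matches.
Reversing Urease → still no organism matches.
Reversing cytochrome oxidase → still no organism matches.
Reversing ornithine decarboxylase → still no organism matches.
Reversing Simmons citrate → still no organism matches.
Reversing glucose oxidation (OF) → still no organism matches.
Reversing ADH (to −) → unique match: Acinetobacter lwoffii.
Reversing LDC → still no organism matches.

ADH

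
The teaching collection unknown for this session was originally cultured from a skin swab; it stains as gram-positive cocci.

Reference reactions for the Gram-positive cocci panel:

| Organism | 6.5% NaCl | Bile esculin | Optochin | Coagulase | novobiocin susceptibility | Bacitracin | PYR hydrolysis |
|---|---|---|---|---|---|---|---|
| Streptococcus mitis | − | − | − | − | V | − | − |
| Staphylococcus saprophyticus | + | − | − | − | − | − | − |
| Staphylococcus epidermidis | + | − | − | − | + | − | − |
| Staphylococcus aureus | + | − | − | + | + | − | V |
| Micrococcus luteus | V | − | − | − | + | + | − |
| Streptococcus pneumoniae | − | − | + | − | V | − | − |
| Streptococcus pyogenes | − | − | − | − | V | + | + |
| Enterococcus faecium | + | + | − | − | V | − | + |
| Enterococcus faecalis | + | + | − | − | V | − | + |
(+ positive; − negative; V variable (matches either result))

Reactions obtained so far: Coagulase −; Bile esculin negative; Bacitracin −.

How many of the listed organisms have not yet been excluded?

4

Bacitracin −: excludes Micrococcus luteus, Streptococcus pyogenes — 7 left.
Coagulase −: excludes Staphylococcus aureus — 6 left.
Bile esculin −: excludes Enterococcus faecium, Enterococcus faecalis — 4 left.
Still consistent: Staphylococcus epidermidis, Staphylococcus saprophyticus, Streptococcus mitis, Streptococcus pneumoniae.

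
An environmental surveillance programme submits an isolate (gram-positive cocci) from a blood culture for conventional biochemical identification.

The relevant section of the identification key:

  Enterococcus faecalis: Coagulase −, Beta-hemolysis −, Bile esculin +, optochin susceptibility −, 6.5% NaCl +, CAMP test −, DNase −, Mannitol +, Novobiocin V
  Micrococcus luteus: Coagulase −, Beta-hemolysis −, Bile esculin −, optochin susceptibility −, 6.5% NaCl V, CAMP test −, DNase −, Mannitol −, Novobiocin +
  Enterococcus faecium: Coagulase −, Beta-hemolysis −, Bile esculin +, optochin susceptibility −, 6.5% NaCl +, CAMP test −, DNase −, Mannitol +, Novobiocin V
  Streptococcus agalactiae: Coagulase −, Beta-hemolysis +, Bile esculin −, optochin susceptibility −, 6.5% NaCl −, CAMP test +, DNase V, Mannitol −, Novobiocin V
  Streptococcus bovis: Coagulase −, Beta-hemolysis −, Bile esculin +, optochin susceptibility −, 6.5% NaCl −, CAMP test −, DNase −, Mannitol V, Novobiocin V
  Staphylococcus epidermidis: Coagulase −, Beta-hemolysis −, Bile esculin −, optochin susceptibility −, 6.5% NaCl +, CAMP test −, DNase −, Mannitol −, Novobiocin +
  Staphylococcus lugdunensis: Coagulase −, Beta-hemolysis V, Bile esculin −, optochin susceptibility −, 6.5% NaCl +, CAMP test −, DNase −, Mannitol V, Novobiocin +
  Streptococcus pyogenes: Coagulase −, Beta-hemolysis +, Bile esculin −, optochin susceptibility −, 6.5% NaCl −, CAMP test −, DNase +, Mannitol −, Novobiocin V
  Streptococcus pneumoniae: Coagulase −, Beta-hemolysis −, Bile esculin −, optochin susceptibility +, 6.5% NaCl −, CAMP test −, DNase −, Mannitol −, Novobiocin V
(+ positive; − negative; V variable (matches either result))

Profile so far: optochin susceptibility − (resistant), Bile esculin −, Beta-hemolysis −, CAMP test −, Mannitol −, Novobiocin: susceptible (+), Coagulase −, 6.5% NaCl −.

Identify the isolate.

Micrococcus luteus

Coagulase −: all 9 remaining candidates are consistent.
6.5% NaCl −: excludes Enterococcus faecalis, Enterococcus faecium, Staphylococcus epidermidis, Staphylococcus lugdunensis — 5 left.
CAMP test −: excludes Streptococcus agalactiae — 4 left.
optochin susceptibility −: excludes Streptococcus pneumoniae — 3 left.
Mannitol −: all 3 remaining candidates are consistent.
Beta-hemolysis −: excludes Streptococcus pyogenes — 2 left.
Novobiocin +: all 2 remaining candidates are consistent.
Bile esculin −: excludes Streptococcus bovis — 1 left.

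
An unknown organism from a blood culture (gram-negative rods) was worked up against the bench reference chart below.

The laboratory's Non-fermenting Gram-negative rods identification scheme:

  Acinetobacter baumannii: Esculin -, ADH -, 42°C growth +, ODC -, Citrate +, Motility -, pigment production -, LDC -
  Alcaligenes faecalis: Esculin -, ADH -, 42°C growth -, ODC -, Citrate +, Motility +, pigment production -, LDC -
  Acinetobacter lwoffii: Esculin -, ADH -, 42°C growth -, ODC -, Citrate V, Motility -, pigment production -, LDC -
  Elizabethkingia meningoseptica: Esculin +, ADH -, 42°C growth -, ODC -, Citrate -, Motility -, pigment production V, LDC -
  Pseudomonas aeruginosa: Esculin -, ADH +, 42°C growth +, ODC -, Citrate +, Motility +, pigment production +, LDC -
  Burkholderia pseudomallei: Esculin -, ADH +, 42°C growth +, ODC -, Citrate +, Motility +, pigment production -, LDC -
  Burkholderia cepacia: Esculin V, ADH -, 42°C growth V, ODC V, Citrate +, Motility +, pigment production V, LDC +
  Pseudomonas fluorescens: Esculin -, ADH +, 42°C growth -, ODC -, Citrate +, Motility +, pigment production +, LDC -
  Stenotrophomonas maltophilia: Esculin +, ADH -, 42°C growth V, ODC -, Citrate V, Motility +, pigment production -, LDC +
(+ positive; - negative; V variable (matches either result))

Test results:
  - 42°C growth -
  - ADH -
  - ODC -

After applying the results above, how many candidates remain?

ADH -: excludes Pseudomonas aeruginosa, Burkholderia pseudomallei, Pseudomonas fluorescens — 6 left.
ODC -: all 6 remaining candidates are consistent.
42°C growth -: excludes Acinetobacter baumannii — 5 left.
Still consistent: Acinetobacter lwoffii, Alcaligenes faecalis, Burkholderia cepacia, Elizabethkingia meningoseptica, Stenotrophomonas maltophilia.

5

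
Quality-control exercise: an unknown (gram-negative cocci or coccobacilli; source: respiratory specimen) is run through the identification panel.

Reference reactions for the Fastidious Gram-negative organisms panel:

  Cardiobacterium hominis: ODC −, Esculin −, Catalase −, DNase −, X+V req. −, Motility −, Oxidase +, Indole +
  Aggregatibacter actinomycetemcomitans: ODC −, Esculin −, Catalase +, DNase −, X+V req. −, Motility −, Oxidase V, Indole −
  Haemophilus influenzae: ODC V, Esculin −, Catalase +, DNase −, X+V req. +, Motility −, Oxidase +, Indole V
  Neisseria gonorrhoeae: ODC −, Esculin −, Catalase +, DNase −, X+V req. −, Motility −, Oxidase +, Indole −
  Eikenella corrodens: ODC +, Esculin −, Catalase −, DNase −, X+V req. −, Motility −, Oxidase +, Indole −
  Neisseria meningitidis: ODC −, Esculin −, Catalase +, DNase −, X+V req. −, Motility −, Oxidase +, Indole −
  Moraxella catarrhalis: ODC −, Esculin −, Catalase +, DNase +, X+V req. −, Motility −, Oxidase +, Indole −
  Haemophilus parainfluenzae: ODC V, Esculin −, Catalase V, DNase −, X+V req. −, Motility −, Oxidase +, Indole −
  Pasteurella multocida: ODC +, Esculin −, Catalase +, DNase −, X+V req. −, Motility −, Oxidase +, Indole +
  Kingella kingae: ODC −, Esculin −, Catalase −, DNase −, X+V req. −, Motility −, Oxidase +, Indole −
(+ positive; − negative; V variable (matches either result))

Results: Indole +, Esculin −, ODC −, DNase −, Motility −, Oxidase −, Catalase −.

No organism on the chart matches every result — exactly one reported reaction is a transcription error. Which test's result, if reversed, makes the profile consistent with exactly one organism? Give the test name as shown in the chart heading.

As reported, no row in the chart matches all 7 reactions.
Reversing Catalase → still no organism matches.
Reversing Indole → still no organism matches.
Reversing DNase → still no organism matches.
Reversing ODC → still no organism matches.
Reversing Esculin → still no organism matches.
Reversing Motility → still no organism matches.
Reversing Oxidase (to +) → unique match: Cardiobacterium hominis.

Oxidase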